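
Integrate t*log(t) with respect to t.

Use integration by parts with u = log(t), dv = t dt.
Then du = 1/t dt and v = t**2/2.

t**2*log(t)/2 - t**2/4 + C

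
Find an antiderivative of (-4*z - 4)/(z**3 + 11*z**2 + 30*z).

Factor the denominator: z*(z + 5)*(z + 6).
Partial-fraction decomposition: 10/(3*(z + 6)) - 16/(5*(z + 5)) - 2/(15*z).
Integrate each term: A/(z−a) contributes A·log|z−a|.

-2*log(z)/15 - 16*log(z + 5)/5 + 10*log(z + 6)/3 + C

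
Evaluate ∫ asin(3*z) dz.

z*asin(3*z) + sqrt(-9*z**2 + 1)/3 + C

Use integration by parts with u = arcsin(3*z), dv = dz.
Then du = 3/sqrt(-9*z**2 + 1) dz.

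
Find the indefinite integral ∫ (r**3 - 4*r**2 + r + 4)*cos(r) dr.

r**3*sin(r) - 4*r**2*sin(r) + 3*r**2*cos(r) - 5*r*sin(r) - 8*r*cos(r) + 12*sin(r) - 5*cos(r) + C

Use integration by parts with u = r**3 - 4*r**2 + r + 4, dv = cos(r) dr, so v = sin(r).
Apply parts 3 times (tabular method): alternate signs, differentiate u down to 0, integrate dv up.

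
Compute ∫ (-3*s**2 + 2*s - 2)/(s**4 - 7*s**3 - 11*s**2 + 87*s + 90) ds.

Factor the denominator: (s - 6)*(s - 5)*(s + 1)*(s + 3).
Partial-fraction decomposition: 35/(144*(s + 3)) - 1/(12*(s + 1)) + 67/(48*(s - 5)) - 14/(9*(s - 6)).
Integrate each term: A/(s−a) contributes A·log|s−a|.

-14*log(s - 6)/9 + 67*log(s - 5)/48 - log(s + 1)/12 + 35*log(s + 3)/144 + C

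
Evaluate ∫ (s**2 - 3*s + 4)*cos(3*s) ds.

s**2*sin(3*s)/3 - s*sin(3*s) + 2*s*cos(3*s)/9 + 34*sin(3*s)/27 - cos(3*s)/3 + C

Use integration by parts with u = s**2 - 3*s + 4, dv = cos(3*s) ds, so v = sin(3*s)/3.
Apply parts 2 times (tabular method): alternate signs, differentiate u down to 0, integrate dv up.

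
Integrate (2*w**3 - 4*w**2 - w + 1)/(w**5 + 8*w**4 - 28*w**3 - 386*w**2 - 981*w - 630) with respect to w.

Factor the denominator: (w - 7)*(w + 1)*(w + 3)*(w + 5)*(w + 6).
Partial-fraction decomposition: -569/(195*(w + 6)) + 43/(12*(w + 5)) - 43/(60*(w + 3)) + 1/(80*(w + 1)) + 121/(3120*(w - 7)).
Integrate each term: A/(w−a) contributes A·log|w−a|.

121*log(w - 7)/3120 + log(w + 1)/80 - 43*log(w + 3)/60 + 43*log(w + 5)/12 - 569*log(w + 6)/195 + C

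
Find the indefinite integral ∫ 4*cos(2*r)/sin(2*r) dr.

2*log(sin(2*r)) + C

Let u = sin(2*r), so du = (2*cos(2*r)) dr.
Rewriting, the integral becomes 2·∫ 1/u du = 2·log(u).
Substituting back, u = sin(2*r).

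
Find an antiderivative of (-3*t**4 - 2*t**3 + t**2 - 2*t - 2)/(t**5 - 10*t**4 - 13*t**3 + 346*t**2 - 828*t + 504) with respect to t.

Factor the denominator: (t - 7)*(t - 6)*(t - 2)*(t - 1)*(t + 6).
Partial-fraction decomposition: -1705/(4368*(t + 6)) + 4/(105*(t - 1)) - 33/(80*(t - 2)) + 2149/(120*(t - 6)) - 3928/(195*(t - 7)).
Integrate each term: A/(t−a) contributes A·log|t−a|.

-3928*log(t - 7)/195 + 2149*log(t - 6)/120 - 33*log(t - 2)/80 + 4*log(t - 1)/105 - 1705*log(t + 6)/4368 + C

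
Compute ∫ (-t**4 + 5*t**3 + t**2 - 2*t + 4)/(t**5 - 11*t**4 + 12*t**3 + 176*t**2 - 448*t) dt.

Factor the denominator: t*(t - 7)*(t - 4)**2*(t + 4).
Partial-fraction decomposition: -137/(704*(t + 4)) + 79/(576*(t - 4)) - 19/(24*(t - 4)**2) - 647/(693*(t - 7)) - 1/(112*t).
Integrate each term; A/(t−a) gives A·log|t−a|; A/(t−a)² gives −A/(t−a).

-log(t)/112 - 647*log(t - 7)/693 + 79*log(t - 4)/576 - 137*log(t + 4)/704 + 19/(24*t - 96) + C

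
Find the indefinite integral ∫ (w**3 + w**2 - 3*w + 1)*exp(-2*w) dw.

Use integration by parts with u = w**3 + w**2 - 3*w + 1, dv = exp(-2*w) dw, so v = -exp(-2*w)/2.
Apply parts 3 times (tabular method): alternate signs, differentiate u down to 0, integrate dv up.

(-4*w**3 - 10*w**2 + 2*w - 3)*exp(-2*w)/8 + C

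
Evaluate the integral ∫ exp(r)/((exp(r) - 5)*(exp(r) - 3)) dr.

Let u = e^r, du = e^r dr.
The integral becomes ∫ du/((u-3)(u-5)); decompose into partial fractions.

log(exp(r) - 5)/2 - log(exp(r) - 3)/2 + C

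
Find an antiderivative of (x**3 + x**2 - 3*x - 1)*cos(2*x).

Use integration by parts with u = x**3 + x**2 - 3*x - 1, dv = cos(2*x) dx, so v = sin(2*x)/2.
Apply parts 3 times (tabular method): alternate signs, differentiate u down to 0, integrate dv up.

x**3*sin(2*x)/2 + x**2*sin(2*x)/2 + 3*x**2*cos(2*x)/4 - 9*x*sin(2*x)/4 + x*cos(2*x)/2 - 3*sin(2*x)/4 - 9*cos(2*x)/8 + C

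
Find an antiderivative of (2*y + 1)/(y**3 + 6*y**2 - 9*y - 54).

Factor the denominator: (y - 3)*(y + 3)*(y + 6).
Partial-fraction decomposition: -11/(27*(y + 6)) + 5/(18*(y + 3)) + 7/(54*(y - 3)).
Integrate each term: A/(y−a) contributes A·log|y−a|.

7*log(y - 3)/54 + 5*log(y + 3)/18 - 11*log(y + 6)/27 + C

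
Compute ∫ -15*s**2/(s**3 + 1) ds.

-5*log(s**3 + 1) + C

Let u = s**3 + 1, so du = (3*s**2) ds.
Rewriting, the integral becomes -5·∫ 1/u du = -5·log(u).
Substituting back, u = s**3 + 1.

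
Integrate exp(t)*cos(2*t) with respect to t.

Let I denote the integral. Integrate by parts with u = cos(2*t), dv = exp(t) dt, so v = exp(t): I = exp(t)*cos(2*t) + 2·∫ exp(t)*sin(2*t) dt.
Apply parts again with u = sin(2*t), dv = exp(t) dt: ∫ exp(t)*sin(2*t) dt = exp(t)*sin(2*t) − 2·I. Substituting back brings back I: I = 2*exp(t)*sin(2*t) + exp(t)*cos(2*t) − 4·I.
Solving for I: (1 + 4)·I equals the remaining terms, so I = (1/5)·(2*exp(t)*sin(2*t) + exp(t)*cos(2*t)).

2*exp(t)*sin(2*t)/5 + exp(t)*cos(2*t)/5 + C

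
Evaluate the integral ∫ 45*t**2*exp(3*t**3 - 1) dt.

Let u = 3*t**3 - 1, so du = (9*t**2) dt.
Rewriting, the integral becomes 5·∫ e^u du = 5·e^u.
Substituting back, u = 3*t**3 - 1.

5*exp(3*t**3 - 1) + C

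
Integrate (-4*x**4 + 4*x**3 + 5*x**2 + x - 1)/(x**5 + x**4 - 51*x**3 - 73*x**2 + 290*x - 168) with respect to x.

-7981*log(x - 7)/5148 - 257*log(x - 1)/8820 + 241*log(x + 4)/110 - 5875*log(x + 6)/1274 + 1/(42*x - 42) + C

Factor the denominator: (x - 7)*(x - 1)**2*(x + 4)*(x + 6).
Partial-fraction decomposition: -5875/(1274*(x + 6)) + 241/(110*(x + 4)) - 257/(8820*(x - 1)) - 1/(42*(x - 1)**2) - 7981/(5148*(x - 7)).
Integrate each term; A/(x−a) gives A·log|x−a|; A/(x−a)² gives −A/(x−a).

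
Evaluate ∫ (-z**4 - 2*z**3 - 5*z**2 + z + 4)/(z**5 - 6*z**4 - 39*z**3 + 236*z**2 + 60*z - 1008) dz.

Factor the denominator: (z - 7)*(z - 4)*(z - 3)*(z + 2)*(z + 6).
Partial-fraction decomposition: -523/(2340*(z + 6)) + 1/(60*(z + 2)) - 173/(180*(z - 3)) + 38/(15*(z - 4)) - 123/(52*(z - 7)).
Integrate each term: A/(z−a) contributes A·log|z−a|.

-123*log(z - 7)/52 + 38*log(z - 4)/15 - 173*log(z - 3)/180 + log(z + 2)/60 - 523*log(z + 6)/2340 + C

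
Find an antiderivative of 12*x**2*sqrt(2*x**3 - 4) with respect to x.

Let u = 2*x**3 - 4, so du = (6*x**2) dx.
Rewriting, the integral becomes 2·∫ √u du = 2·(2/3)u^(3/2).
Substituting back, u = 2*x**3 - 4.

4*(2*x**3 - 4)**(3/2)/3 + C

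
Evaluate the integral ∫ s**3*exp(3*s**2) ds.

Let u = s², du = 2s ds; rewrite as (1/2)∫ u^1·exp(3u) du.
Now integrate by parts 1 time.

(3*s**2 - 1)*exp(3*s**2)/18 + C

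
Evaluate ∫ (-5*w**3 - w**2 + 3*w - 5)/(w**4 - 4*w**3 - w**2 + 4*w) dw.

-5*log(w)/4 - 329*log(w - 4)/60 + 4*log(w - 1)/3 + 2*log(w + 1)/5 + C

Factor the denominator: w*(w - 4)*(w - 1)*(w + 1).
Partial-fraction decomposition: 2/(5*(w + 1)) + 4/(3*(w - 1)) - 329/(60*(w - 4)) - 5/(4*w).
Integrate each term: A/(w−a) contributes A·log|w−a|.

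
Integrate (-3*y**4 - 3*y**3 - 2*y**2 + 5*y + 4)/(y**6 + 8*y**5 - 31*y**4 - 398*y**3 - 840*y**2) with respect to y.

Factor the denominator: y**2*(y - 7)*(y + 4)*(y + 5)*(y + 6).
Partial-fraction decomposition: 1669/(468*(y + 6)) - 1571/(300*(y + 5)) + 39/(22*(y + 4)) - 8291/(84084*(y - 7)) - 163/(44100*y) - 1/(210*y**2).
Integrate each term; A/(y−a) gives A·log|y−a|; A/(y−a)² gives −A/(y−a).

-163*log(y)/44100 - 8291*log(y - 7)/84084 + 39*log(y + 4)/22 - 1571*log(y + 5)/300 + 1669*log(y + 6)/468 + 1/(210*y) + C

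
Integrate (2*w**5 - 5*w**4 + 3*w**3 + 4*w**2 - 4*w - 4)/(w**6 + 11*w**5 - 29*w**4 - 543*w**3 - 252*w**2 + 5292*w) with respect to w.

Factor the denominator: w*(w - 6)*(w - 3)*(w + 6)*(w + 7)**2.
Partial-fraction decomposition: -13660809/(414050*(w + 7)) - 23214/(455*(w + 7)**2) + 5629/(162*(w + 6)) - 91/(4050*(w - 3)) + 2459/(9126*(w - 6)) - 1/(1323*w).
Integrate each term; A/(w−a) gives A·log|w−a|; A/(w−a)² gives −A/(w−a).

-log(w)/1323 + 2459*log(w - 6)/9126 - 91*log(w - 3)/4050 + 5629*log(w + 6)/162 - 13660809*log(w + 7)/414050 + 23214/(455*w + 3185) + C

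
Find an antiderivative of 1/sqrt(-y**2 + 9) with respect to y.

asin(y/3) + C

Substitute y = 3·sin(θ), so dy = 3·cos(θ) dθ and the radical becomes sqrt(-y**2 + 9) = 3·cos(θ) by the Pythagorean identity.
Integrate the resulting trig expression in θ, then back-substitute θ = asin(y/3), sin(θ) = y/3, cos(θ) = sqrt(-y**2 + 9)/3 (absorbing any constant into C).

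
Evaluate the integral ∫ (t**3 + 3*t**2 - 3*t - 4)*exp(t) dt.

(t**3 - 3*t - 1)*exp(t) + C

Use integration by parts with u = t**3 + 3*t**2 - 3*t - 4, dv = exp(t) dt, so v = exp(t).
Apply parts 3 times (tabular method): alternate signs, differentiate u down to 0, integrate dv up.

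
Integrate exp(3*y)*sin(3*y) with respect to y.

exp(3*y)*sin(3*y)/6 - exp(3*y)*cos(3*y)/6 + C

Let I denote the integral. Integrate by parts with u = sin(3*y), dv = exp(3*y) dy, so v = exp(3*y)/3: I = exp(3*y)*sin(3*y)/3 − ∫ exp(3*y)*cos(3*y) dy.
Apply parts again with u = cos(3*y), dv = exp(3*y) dy: ∫ exp(3*y)*cos(3*y) dy = exp(3*y)*cos(3*y)/3 + I. Substituting back brings back I: I = exp(3*y)*sin(3*y)/3 - exp(3*y)*cos(3*y)/3 − I.
Solving for I: (1 + 1)·I equals the remaining terms, so I = (1/2)·(exp(3*y)*sin(3*y)/3 - exp(3*y)*cos(3*y)/3).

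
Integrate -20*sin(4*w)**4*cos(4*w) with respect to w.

-sin(4*w)**5 + C

Let u = sin(4*w), so du = (4*cos(4*w)) dw.
Rewriting, the integral becomes -5·∫ u^4 du = -5·u^5/5.
Substituting back, u = sin(4*w).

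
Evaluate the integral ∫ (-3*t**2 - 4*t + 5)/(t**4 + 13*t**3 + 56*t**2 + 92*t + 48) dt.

Factor the denominator: (t + 1)*(t + 2)*(t + 4)*(t + 6).
Partial-fraction decomposition: 79/(40*(t + 6)) - 9/(4*(t + 4)) - 1/(8*(t + 2)) + 2/(5*(t + 1)).
Integrate each term: A/(t−a) contributes A·log|t−a|.

2*log(t + 1)/5 - log(t + 2)/8 - 9*log(t + 4)/4 + 79*log(t + 6)/40 + C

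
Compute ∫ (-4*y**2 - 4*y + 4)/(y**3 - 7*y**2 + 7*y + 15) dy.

-29*log(y - 5)/3 + 11*log(y - 3)/2 + log(y + 1)/6 + C

Factor the denominator: (y - 5)*(y - 3)*(y + 1).
Partial-fraction decomposition: 1/(6*(y + 1)) + 11/(2*(y - 3)) - 29/(3*(y - 5)).
Integrate each term: A/(y−a) contributes A·log|y−a|.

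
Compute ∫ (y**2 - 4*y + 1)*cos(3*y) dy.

Use integration by parts with u = y**2 - 4*y + 1, dv = cos(3*y) dy, so v = sin(3*y)/3.
Apply parts 2 times (tabular method): alternate signs, differentiate u down to 0, integrate dv up.

y**2*sin(3*y)/3 - 4*y*sin(3*y)/3 + 2*y*cos(3*y)/9 + 7*sin(3*y)/27 - 4*cos(3*y)/9 + C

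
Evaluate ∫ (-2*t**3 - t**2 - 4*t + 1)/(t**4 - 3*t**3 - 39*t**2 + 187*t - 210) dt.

Factor the denominator: (t - 5)*(t - 3)*(t - 2)*(t + 7).
Partial-fraction decomposition: -37/(60*(t + 7)) - 1/(t - 2) + 37/(10*(t - 3)) - 49/(12*(t - 5)).
Integrate each term: A/(t−a) contributes A·log|t−a|.

-49*log(t - 5)/12 + 37*log(t - 3)/10 - log(t - 2) - 37*log(t + 7)/60 + C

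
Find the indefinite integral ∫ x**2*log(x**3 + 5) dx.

Let u = x**3 + 5, so du = (3*x**2) dx.
The integral becomes (1/3)·∫ log(u) du; integrate by parts with u′=log(u), dv′=du.

x**3*log(x**3 + 5)/3 - x**3/3 + 5*log(x**3 + 5)/3 + C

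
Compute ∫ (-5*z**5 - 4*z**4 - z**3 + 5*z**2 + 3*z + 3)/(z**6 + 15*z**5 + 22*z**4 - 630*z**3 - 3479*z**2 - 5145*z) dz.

Factor the denominator: z*(z - 7)*(z + 3)*(z + 5)*(z + 7)**2.
Partial-fraction decomposition: 491999/(21952*(z + 7)) + 75001/(784*(z + 7)**2) - 13363/(480*(z + 5)) + 319/(320*(z + 3)) - 93713/(164640*(z - 7)) - 1/(1715*z).
Integrate each term; A/(z−a) gives A·log|z−a|; A/(z−a)² gives −A/(z−a).

-log(z)/1715 - 93713*log(z - 7)/164640 + 319*log(z + 3)/320 - 13363*log(z + 5)/480 + 491999*log(z + 7)/21952 - 75001/(784*z + 5488) + C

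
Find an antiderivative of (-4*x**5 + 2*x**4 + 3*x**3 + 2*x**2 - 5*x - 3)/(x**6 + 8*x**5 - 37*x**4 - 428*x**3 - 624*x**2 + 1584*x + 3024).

-61337*log(x - 7)/76050 + 77*log(x - 2)/6400 + 151*log(x + 2)/576 - 361*log(x + 3)/150 - 137707*log(x + 6)/129792 - 11049/(416*x + 2496) + C

Factor the denominator: (x - 7)*(x - 2)*(x + 2)*(x + 3)*(x + 6)**2.
Partial-fraction decomposition: -137707/(129792*(x + 6)) + 11049/(416*(x + 6)**2) - 361/(150*(x + 3)) + 151/(576*(x + 2)) + 77/(6400*(x - 2)) - 61337/(76050*(x - 7)).
Integrate each term; A/(x−a) gives A·log|x−a|; A/(x−a)² gives −A/(x−a).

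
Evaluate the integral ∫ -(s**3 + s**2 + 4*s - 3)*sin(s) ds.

s**3*cos(s) - 3*s**2*sin(s) + s**2*cos(s) - 2*s*sin(s) - 2*s*cos(s) + 2*sin(s) - 5*cos(s) + C

Use integration by parts with u = s**3 + s**2 + 4*s - 3, dv = -sin(s) ds, so v = cos(s).
Apply parts 3 times (tabular method): alternate signs, differentiate u down to 0, integrate dv up.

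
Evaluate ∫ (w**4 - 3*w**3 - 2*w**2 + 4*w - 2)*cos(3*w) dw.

Use integration by parts with u = w**4 - 3*w**3 - 2*w**2 + 4*w - 2, dv = cos(3*w) dw, so v = sin(3*w)/3.
Apply parts 4 times (tabular method): alternate signs, differentiate u down to 0, integrate dv up.

w**4*sin(3*w)/3 - w**3*sin(3*w) + 4*w**3*cos(3*w)/9 - 10*w**2*sin(3*w)/9 - w**2*cos(3*w) + 2*w*sin(3*w) - 20*w*cos(3*w)/27 - 34*sin(3*w)/81 + 2*cos(3*w)/3 + C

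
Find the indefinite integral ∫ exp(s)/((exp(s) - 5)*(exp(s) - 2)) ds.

log(exp(s) - 5)/3 - log(exp(s) - 2)/3 + C

Let u = e^s, du = e^s ds.
The integral becomes ∫ du/((u-2)(u-5)); decompose into partial fractions.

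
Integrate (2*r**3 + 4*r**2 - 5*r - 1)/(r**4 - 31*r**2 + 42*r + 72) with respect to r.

Factor the denominator: (r - 4)*(r - 3)*(r + 1)*(r + 6).
Partial-fraction decomposition: 259/(450*(r + 6)) + 3/(50*(r + 1)) - 37/(18*(r - 3)) + 171/(50*(r - 4)).
Integrate each term: A/(r−a) contributes A·log|r−a|.

171*log(r - 4)/50 - 37*log(r - 3)/18 + 3*log(r + 1)/50 + 259*log(r + 6)/450 + C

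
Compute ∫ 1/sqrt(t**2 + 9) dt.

log(t + sqrt(t**2 + 9)) + C

Substitute t = 3·tan(θ), so dt = 3·sec(θ)^2 dθ and the radical becomes sqrt(t**2 + 9) = 3·sec(θ) by the Pythagorean identity.
Integrate the resulting trig expression in θ, then back-substitute tan(θ) = t/3, sec(θ) = sqrt(t**2 + 9)/3 (absorbing any constant into C).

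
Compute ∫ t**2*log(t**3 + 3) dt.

Let u = t**3 + 3, so du = (3*t**2) dt.
The integral becomes (1/3)·∫ log(u) du; integrate by parts with u′=log(u), dv′=du.

t**3*log(t**3 + 3)/3 - t**3/3 + log(t**3 + 3) + C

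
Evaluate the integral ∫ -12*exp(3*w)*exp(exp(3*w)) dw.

Let u = exp(3*w), so du = (3*exp(3*w)) dw.
Rewriting, the integral becomes -4·∫ e^u du = -4·e^u.
Substituting back, u = exp(3*w).

-4*exp(exp(3*w)) + C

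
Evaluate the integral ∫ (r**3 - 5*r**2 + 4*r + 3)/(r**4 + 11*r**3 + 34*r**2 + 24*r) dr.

log(r)/8 + 7*log(r + 1)/15 - 157*log(r + 4)/24 + 139*log(r + 6)/20 + C

Factor the denominator: r*(r + 1)*(r + 4)*(r + 6).
Partial-fraction decomposition: 139/(20*(r + 6)) - 157/(24*(r + 4)) + 7/(15*(r + 1)) + 1/(8*r).
Integrate each term: A/(r−a) contributes A·log|r−a|.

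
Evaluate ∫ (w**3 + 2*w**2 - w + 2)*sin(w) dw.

-w**3*cos(w) + 3*w**2*sin(w) - 2*w**2*cos(w) + 4*w*sin(w) + 7*w*cos(w) - 7*sin(w) + 2*cos(w) + C

Use integration by parts with u = w**3 + 2*w**2 - w + 2, dv = sin(w) dw, so v = -cos(w).
Apply parts 3 times (tabular method): alternate signs, differentiate u down to 0, integrate dv up.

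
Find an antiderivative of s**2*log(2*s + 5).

s**3*log(2*s + 5)/3 - s**3/9 + 5*s**2/12 - 25*s/12 + 125*log(2*s + 5)/24 + C

Use integration by parts with u = log(2*s + 5), dv = s**2 ds.
Then du = 2/(2*s + 5) ds and v = s**3/3.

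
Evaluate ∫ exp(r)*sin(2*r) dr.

exp(r)*sin(2*r)/5 - 2*exp(r)*cos(2*r)/5 + C

Let I denote the integral. Integrate by parts with u = sin(2*r), dv = exp(r) dr, so v = exp(r): I = exp(r)*sin(2*r) − 2·∫ exp(r)*cos(2*r) dr.
Apply parts again with u = cos(2*r), dv = exp(r) dr: ∫ exp(r)*cos(2*r) dr = exp(r)*cos(2*r) + 2·I. Substituting back brings back I: I = exp(r)*sin(2*r) - 2*exp(r)*cos(2*r) − 4·I.
Solving for I: (1 + 4)·I equals the remaining terms, so I = (1/5)·(exp(r)*sin(2*r) - 2*exp(r)*cos(2*r)).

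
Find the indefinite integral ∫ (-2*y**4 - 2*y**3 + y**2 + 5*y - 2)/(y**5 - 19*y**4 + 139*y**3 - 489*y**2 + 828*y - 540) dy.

-740*log(y - 6)/9 + 121*log(y - 5) - 340*log(y - 3)/9 - 3*log(y - 2) + 97/(3*y - 9) + C

Factor the denominator: (y - 6)*(y - 5)*(y - 3)**2*(y - 2).
Partial-fraction decomposition: -3/(y - 2) - 340/(9*(y - 3)) - 97/(3*(y - 3)**2) + 121/(y - 5) - 740/(9*(y - 6)).
Integrate each term; A/(y−a) gives A·log|y−a|; A/(y−a)² gives −A/(y−a).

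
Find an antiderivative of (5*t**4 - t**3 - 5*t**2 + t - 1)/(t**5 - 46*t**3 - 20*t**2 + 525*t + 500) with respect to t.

57977*log(t - 5)/24300 - log(t + 1)/432 - 1259*log(t + 4)/243 + 3119*log(t + 5)/400 - 2879/(540*t - 2700) + C

Factor the denominator: (t - 5)**2*(t + 1)*(t + 4)*(t + 5).
Partial-fraction decomposition: 3119/(400*(t + 5)) - 1259/(243*(t + 4)) - 1/(432*(t + 1)) + 57977/(24300*(t - 5)) + 2879/(540*(t - 5)**2).
Integrate each term; A/(t−a) gives A·log|t−a|; A/(t−a)² gives −A/(t−a).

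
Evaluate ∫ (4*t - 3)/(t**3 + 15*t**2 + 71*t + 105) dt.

-15*log(t + 3)/8 + 23*log(t + 5)/4 - 31*log(t + 7)/8 + C

Factor the denominator: (t + 3)*(t + 5)*(t + 7).
Partial-fraction decomposition: -31/(8*(t + 7)) + 23/(4*(t + 5)) - 15/(8*(t + 3)).
Integrate each term: A/(t−a) contributes A·log|t−a|.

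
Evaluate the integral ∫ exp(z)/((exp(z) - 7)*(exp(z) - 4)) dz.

log(exp(z) - 7)/3 - log(exp(z) - 4)/3 + C

Let u = e^z, du = e^z dz.
The integral becomes ∫ du/((u-4)(u-7)); decompose into partial fractions.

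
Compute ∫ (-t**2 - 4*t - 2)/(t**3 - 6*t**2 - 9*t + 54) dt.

Factor the denominator: (t - 6)*(t - 3)*(t + 3).
Partial-fraction decomposition: 1/(54*(t + 3)) + 23/(18*(t - 3)) - 62/(27*(t - 6)).
Integrate each term: A/(t−a) contributes A·log|t−a|.

-62*log(t - 6)/27 + 23*log(t - 3)/18 + log(t + 3)/54 + C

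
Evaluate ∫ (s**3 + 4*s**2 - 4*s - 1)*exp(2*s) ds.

(4*s**3 + 10*s**2 - 26*s + 9)*exp(2*s)/8 + C

Use integration by parts with u = s**3 + 4*s**2 - 4*s - 1, dv = exp(2*s) ds, so v = exp(2*s)/2.
Apply parts 3 times (tabular method): alternate signs, differentiate u down to 0, integrate dv up.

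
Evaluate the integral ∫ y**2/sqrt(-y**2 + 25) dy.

Substitute y = 5·sin(θ), so dy = 5·cos(θ) dθ and the radical becomes sqrt(-y**2 + 25) = 5·cos(θ) by the Pythagorean identity.
Integrate the resulting trig expression in θ, then back-substitute θ = asin(y/5), sin(θ) = y/5, cos(θ) = sqrt(-y**2 + 25)/5 (absorbing any constant into C).

-y*sqrt(-y**2 + 25)/2 + 25*asin(y/5)/2 + C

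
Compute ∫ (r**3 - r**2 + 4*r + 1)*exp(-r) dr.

(-r**3 - 2*r**2 - 8*r - 9)*exp(-r) + C

Use integration by parts with u = r**3 - r**2 + 4*r + 1, dv = exp(-r) dr, so v = -exp(-r).
Apply parts 3 times (tabular method): alternate signs, differentiate u down to 0, integrate dv up.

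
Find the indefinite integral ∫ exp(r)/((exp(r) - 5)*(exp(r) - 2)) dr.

Let u = e^r, du = e^r dr.
The integral becomes ∫ du/((u-5)(u-2)); decompose into partial fractions.

log(exp(r) - 5)/3 - log(exp(r) - 2)/3 + C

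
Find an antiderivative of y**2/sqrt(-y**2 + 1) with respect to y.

-y*sqrt(-y**2 + 1)/2 + asin(y)/2 + C

Substitute y = sin(θ), so dy = cos(θ) dθ and the radical becomes sqrt(-y**2 + 1) = cos(θ) by the Pythagorean identity.
Integrate the resulting trig expression in θ, then back-substitute θ = asin(y), sin(θ) = y, cos(θ) = sqrt(-y**2 + 1) (absorbing any constant into C).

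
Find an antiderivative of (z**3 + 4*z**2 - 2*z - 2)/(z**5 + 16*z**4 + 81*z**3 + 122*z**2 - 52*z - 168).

log(z - 1)/504 + 43*log(z + 2)/360 + 31*log(z + 6)/56 - 27*log(z + 7)/40 + 1/(6*z + 12) + C

Factor the denominator: (z - 1)*(z + 2)**2*(z + 6)*(z + 7).
Partial-fraction decomposition: -27/(40*(z + 7)) + 31/(56*(z + 6)) + 43/(360*(z + 2)) - 1/(6*(z + 2)**2) + 1/(504*(z - 1)).
Integrate each term; A/(z−a) gives A·log|z−a|; A/(z−a)² gives −A/(z−a).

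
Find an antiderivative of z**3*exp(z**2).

Let u = z², du = 2z dz; rewrite as (1/2)∫ u^1·exp(1u) du.
Now integrate by parts 1 time.

(z**2 - 1)*exp(z**2)/2 + C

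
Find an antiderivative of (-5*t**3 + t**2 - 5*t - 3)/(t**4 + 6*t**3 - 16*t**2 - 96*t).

Factor the denominator: t*(t - 4)*(t + 4)*(t + 6).
Partial-fraction decomposition: -381/(40*(t + 6)) + 353/(64*(t + 4)) - 327/(320*(t - 4)) + 1/(32*t).
Integrate each term: A/(t−a) contributes A·log|t−a|.

log(t)/32 - 327*log(t - 4)/320 + 353*log(t + 4)/64 - 381*log(t + 6)/40 + C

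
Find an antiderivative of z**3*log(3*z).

z**4*(log(z) + log(3))/4 - z**4/16 + C

Use integration by parts with u = log(3*z), dv = z**3 dz.
Then du = 1/z dz and v = z**4/4.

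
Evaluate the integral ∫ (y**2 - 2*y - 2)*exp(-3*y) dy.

Use integration by parts with u = y**2 - 2*y - 2, dv = exp(-3*y) dy, so v = -exp(-3*y)/3.
Apply parts 2 times (tabular method): alternate signs, differentiate u down to 0, integrate dv up.

(-9*y**2 + 12*y + 22)*exp(-3*y)/27 + C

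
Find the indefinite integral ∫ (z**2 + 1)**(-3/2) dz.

Substitute z = tan(θ), so dz = sec(θ)^2 dθ and the radical becomes sqrt(z**2 + 1) = sec(θ) by the Pythagorean identity.
Integrate the resulting trig expression in θ, then back-substitute tan(θ) = z, sec(θ) = sqrt(z**2 + 1) (absorbing any constant into C).

z/sqrt(z**2 + 1) + C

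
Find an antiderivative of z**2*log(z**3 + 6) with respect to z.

z**3*log(z**3 + 6)/3 - z**3/3 + 2*log(z**3 + 6) + C

Let u = z**3 + 6, so du = (3*z**2) dz.
The integral becomes (1/3)·∫ log(u) du; integrate by parts with u′=log(u), dv′=du.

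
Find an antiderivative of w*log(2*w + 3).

w**2*log(2*w + 3)/2 - w**2/4 + 3*w/4 - 9*log(2*w + 3)/8 + C

Use integration by parts with u = log(2*w + 3), dv = w dw.
Then du = 2/(2*w + 3) dw and v = w**2/2.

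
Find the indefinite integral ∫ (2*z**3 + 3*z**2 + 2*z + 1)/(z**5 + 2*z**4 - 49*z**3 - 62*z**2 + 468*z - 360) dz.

Factor the denominator: (z - 6)*(z - 2)*(z - 1)*(z + 5)*(z + 6).
Partial-fraction decomposition: -335/(672*(z + 6)) + 92/(231*(z + 5)) + 4/(105*(z - 1)) - 33/(224*(z - 2)) + 553/(2640*(z - 6)).
Integrate each term: A/(z−a) contributes A·log|z−a|.

553*log(z - 6)/2640 - 33*log(z - 2)/224 + 4*log(z - 1)/105 + 92*log(z + 5)/231 - 335*log(z + 6)/672 + C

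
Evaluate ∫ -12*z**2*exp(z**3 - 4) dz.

-4*exp(z**3 - 4) + C

Let u = z**3 - 4, so du = (3*z**2) dz.
Rewriting, the integral becomes -4·∫ e^u du = -4·e^u.
Substituting back, u = z**3 - 4.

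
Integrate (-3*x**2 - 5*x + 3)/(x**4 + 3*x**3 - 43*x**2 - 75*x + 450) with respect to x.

-97*log(x - 5)/220 + 13*log(x - 3)/48 - 47*log(x + 5)/80 + 25*log(x + 6)/33 + C

Factor the denominator: (x - 5)*(x - 3)*(x + 5)*(x + 6).
Partial-fraction decomposition: 25/(33*(x + 6)) - 47/(80*(x + 5)) + 13/(48*(x - 3)) - 97/(220*(x - 5)).
Integrate each term: A/(x−a) contributes A·log|x−a|.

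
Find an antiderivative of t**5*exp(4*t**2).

(8*t**4 - 4*t**2 + 1)*exp(4*t**2)/64 + C

Let u = t², du = 2t dt; rewrite as (1/2)∫ u^2·exp(4u) du.
Now integrate by parts 2 times.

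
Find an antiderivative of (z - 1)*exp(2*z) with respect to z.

(2*z - 3)*exp(2*z)/4 + C

Use integration by parts with u = z - 1, dv = exp(2*z) dz, so v = exp(2*z)/2.
Apply parts 1 times (tabular method): alternate signs, differentiate u down to 0, integrate dv up.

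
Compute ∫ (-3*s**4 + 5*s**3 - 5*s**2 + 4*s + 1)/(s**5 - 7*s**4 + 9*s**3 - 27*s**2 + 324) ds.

-2963*log(s - 6)/1080 + 14*log(s - 3)/27 - 23*log(s + 2)/104 - 18*log(s**2 + 9)/65 - 899*atan(s/3)/1755 + C

Factor the denominator: (s - 6)*(s - 3)*(s + 2)*(s**2 + 9).
Partial-fraction decomposition: -(324*s + 899)/(585*(s**2 + 9)) - 23/(104*(s + 2)) + 14/(27*(s - 3)) - 2963/(1080*(s - 6)).
Integrate each term; A/(s−a) gives A·log|s−a|; the (Bs+D)/(s²+p²) term gives a log and an atan.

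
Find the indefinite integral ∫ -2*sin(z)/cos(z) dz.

2*log(cos(z)) + C

Let u = cos(z), so du = (-sin(z)) dz.
Rewriting, the integral becomes 2·∫ 1/u du = 2·log(u).
Substituting back, u = cos(z).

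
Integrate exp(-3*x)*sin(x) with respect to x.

Let I denote the integral. Integrate by parts with u = sin(x), dv = exp(-3*x) dx, so v = -exp(-3*x)/3: I = -exp(-3*x)*sin(x)/3 + (1/3)·∫ exp(-3*x)*cos(x) dx.
Apply parts again with u = cos(x), dv = exp(-3*x) dx: ∫ exp(-3*x)*cos(x) dx = -exp(-3*x)*cos(x)/3 − (1/3)·I. Substituting back brings back I: I = -exp(-3*x)*sin(x)/3 - exp(-3*x)*cos(x)/9 − (1/9)·I.
Solving for I: (1 + 1/9)·I equals the remaining terms, so I = (9/10)·(-exp(-3*x)*sin(x)/3 - exp(-3*x)*cos(x)/9).

-3*exp(-3*x)*sin(x)/10 - exp(-3*x)*cos(x)/10 + C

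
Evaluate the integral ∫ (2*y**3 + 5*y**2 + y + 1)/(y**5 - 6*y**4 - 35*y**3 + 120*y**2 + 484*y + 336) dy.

313*log(y - 7)/264 - 619*log(y - 6)/560 + log(y + 1)/56 - log(y + 2)/48 - 17*log(y + 4)/220 + C

Factor the denominator: (y - 7)*(y - 6)*(y + 1)*(y + 2)*(y + 4).
Partial-fraction decomposition: -17/(220*(y + 4)) - 1/(48*(y + 2)) + 1/(56*(y + 1)) - 619/(560*(y - 6)) + 313/(264*(y - 7)).
Integrate each term: A/(y−a) contributes A·log|y−a|.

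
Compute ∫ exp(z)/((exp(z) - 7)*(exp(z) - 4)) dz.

Let u = e^z, du = e^z dz.
The integral becomes ∫ du/((u-4)(u-7)); decompose into partial fractions.

log(exp(z) - 7)/3 - log(exp(z) - 4)/3 + C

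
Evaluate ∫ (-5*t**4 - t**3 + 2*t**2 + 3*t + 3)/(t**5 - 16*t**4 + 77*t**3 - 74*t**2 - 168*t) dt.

Factor the denominator: t*(t - 7)*(t - 6)*(t - 4)*(t + 1).
Partial-fraction decomposition: -1/(140*(t + 1)) - 1297/(120*(t - 4)) + 2201/(28*(t - 6)) - 6113/(84*(t - 7)) - 1/(56*t).
Integrate each term: A/(t−a) contributes A·log|t−a|.

-log(t)/56 - 6113*log(t - 7)/84 + 2201*log(t - 6)/28 - 1297*log(t - 4)/120 - log(t + 1)/140 + C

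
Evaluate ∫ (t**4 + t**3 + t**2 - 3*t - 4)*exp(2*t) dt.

(4*t**4 - 4*t**3 + 10*t**2 - 22*t - 5)*exp(2*t)/8 + C

Use integration by parts with u = t**4 + t**3 + t**2 - 3*t - 4, dv = exp(2*t) dt, so v = exp(2*t)/2.
Apply parts 4 times (tabular method): alternate signs, differentiate u down to 0, integrate dv up.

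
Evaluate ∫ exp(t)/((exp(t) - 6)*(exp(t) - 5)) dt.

Let u = e^t, du = e^t dt.
The integral becomes ∫ du/((u-6)(u-5)); decompose into partial fractions.

log(exp(t) - 6) - log(exp(t) - 5) + C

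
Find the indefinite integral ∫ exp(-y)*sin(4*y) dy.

-exp(-y)*sin(4*y)/17 - 4*exp(-y)*cos(4*y)/17 + C

Let I denote the integral. Integrate by parts with u = sin(4*y), dv = exp(-y) dy, so v = -exp(-y): I = -exp(-y)*sin(4*y) + 4·∫ exp(-y)*cos(4*y) dy.
Apply parts again with u = cos(4*y), dv = exp(-y) dy: ∫ exp(-y)*cos(4*y) dy = -exp(-y)*cos(4*y) − 4·I. Substituting back brings back I: I = -exp(-y)*sin(4*y) - 4*exp(-y)*cos(4*y) − 16·I.
Solving for I: (1 + 16)·I equals the remaining terms, so I = (1/17)·(-exp(-y)*sin(4*y) - 4*exp(-y)*cos(4*y)).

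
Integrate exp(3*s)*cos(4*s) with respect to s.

4*exp(3*s)*sin(4*s)/25 + 3*exp(3*s)*cos(4*s)/25 + C

Let I denote the integral. Integrate by parts with u = cos(4*s), dv = exp(3*s) ds, so v = exp(3*s)/3: I = exp(3*s)*cos(4*s)/3 + (4/3)·∫ exp(3*s)*sin(4*s) ds.
Apply parts again with u = sin(4*s), dv = exp(3*s) ds: ∫ exp(3*s)*sin(4*s) ds = exp(3*s)*sin(4*s)/3 − (4/3)·I. Substituting back brings back I: I = 4*exp(3*s)*sin(4*s)/9 + exp(3*s)*cos(4*s)/3 − (16/9)·I.
Solving for I: (1 + 16/9)·I equals the remaining terms, so I = (9/25)·(4*exp(3*s)*sin(4*s)/9 + exp(3*s)*cos(4*s)/3).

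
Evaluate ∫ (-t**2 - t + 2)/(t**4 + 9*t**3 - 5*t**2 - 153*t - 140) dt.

-2*log(t - 4)/55 - log(t + 1)/60 - log(t + 5)/4 + 10*log(t + 7)/33 + C

Factor the denominator: (t - 4)*(t + 1)*(t + 5)*(t + 7).
Partial-fraction decomposition: 10/(33*(t + 7)) - 1/(4*(t + 5)) - 1/(60*(t + 1)) - 2/(55*(t - 4)).
Integrate each term: A/(t−a) contributes A·log|t−a|.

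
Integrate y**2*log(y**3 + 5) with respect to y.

Let u = y**3 + 5, so du = (3*y**2) dy.
The integral becomes (1/3)·∫ log(u) du; integrate by parts with u′=log(u), dv′=du.

y**3*log(y**3 + 5)/3 - y**3/3 + 5*log(y**3 + 5)/3 + C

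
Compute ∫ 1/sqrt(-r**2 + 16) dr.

asin(r/4) + C

Substitute r = 4·sin(θ), so dr = 4·cos(θ) dθ and the radical becomes sqrt(-r**2 + 16) = 4·cos(θ) by the Pythagorean identity.
Integrate the resulting trig expression in θ, then back-substitute θ = asin(r/4), sin(θ) = r/4, cos(θ) = sqrt(-r**2 + 16)/4 (absorbing any constant into C).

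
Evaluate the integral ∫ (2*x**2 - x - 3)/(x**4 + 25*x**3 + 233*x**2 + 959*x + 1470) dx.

Factor the denominator: (x + 5)*(x + 6)*(x + 7)**2.
Partial-fraction decomposition: 62/(x + 7) + 51/(x + 7)**2 - 75/(x + 6) + 13/(x + 5).
Integrate each term; A/(x−a) gives A·log|x−a|; A/(x−a)² gives −A/(x−a).

13*log(x + 5) - 75*log(x + 6) + 62*log(x + 7) - 51/(x + 7) + C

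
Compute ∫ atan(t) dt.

Use integration by parts with u = arctan(t), dv = dt.
Then du = 1/(t**2 + 1) dt.

t*atan(t) - log(t**2 + 1)/2 + C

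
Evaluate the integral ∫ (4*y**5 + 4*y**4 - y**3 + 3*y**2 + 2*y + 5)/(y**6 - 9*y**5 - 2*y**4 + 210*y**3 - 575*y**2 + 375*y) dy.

log(y)/75 - 201*log(y - 5)/64 + 1307*log(y - 3)/192 - 17*log(y - 1)/192 + 1961*log(y + 5)/4800 - 2993/(80*y - 400) + C

Factor the denominator: y*(y - 5)**2*(y - 3)*(y - 1)*(y + 5).
Partial-fraction decomposition: 1961/(4800*(y + 5)) - 17/(192*(y - 1)) + 1307/(192*(y - 3)) - 201/(64*(y - 5)) + 2993/(80*(y - 5)**2) + 1/(75*y).
Integrate each term; A/(y−a) gives A·log|y−a|; A/(y−a)² gives −A/(y−a).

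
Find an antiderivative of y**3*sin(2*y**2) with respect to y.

Let u = y², du = 2y dy; rewrite as (1/2)∫ u^1·sin(2u) du.
Now integrate by parts 1 time.

-y**2*cos(2*y**2)/4 + sin(2*y**2)/8 + C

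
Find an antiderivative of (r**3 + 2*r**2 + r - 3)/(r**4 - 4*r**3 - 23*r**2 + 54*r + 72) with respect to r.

Factor the denominator: (r - 6)*(r - 3)*(r + 1)*(r + 4).
Partial-fraction decomposition: 13/(70*(r + 4)) - 1/(28*(r + 1)) - 15/(28*(r - 3)) + 97/(70*(r - 6)).
Integrate each term: A/(r−a) contributes A·log|r−a|.

97*log(r - 6)/70 - 15*log(r - 3)/28 - log(r + 1)/28 + 13*log(r + 4)/70 + C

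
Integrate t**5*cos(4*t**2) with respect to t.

Let u = t², du = 2t dt; rewrite as (1/2)∫ u^2·cos(4u) du.
Now integrate by parts 2 times.

t**4*sin(4*t**2)/8 + t**2*cos(4*t**2)/16 - sin(4*t**2)/64 + C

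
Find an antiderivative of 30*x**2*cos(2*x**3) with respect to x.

5*sin(2*x**3) + C

Let u = 2*x**3, so du = (6*x**2) dx.
Rewriting, the integral becomes 5·∫ cos(u) du = 5·sin(u).
Substituting back, u = 2*x**3.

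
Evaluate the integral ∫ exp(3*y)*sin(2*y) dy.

3*exp(3*y)*sin(2*y)/13 - 2*exp(3*y)*cos(2*y)/13 + C

Let I denote the integral. Integrate by parts with u = sin(2*y), dv = exp(3*y) dy, so v = exp(3*y)/3: I = exp(3*y)*sin(2*y)/3 − (2/3)·∫ exp(3*y)*cos(2*y) dy.
Apply parts again with u = cos(2*y), dv = exp(3*y) dy: ∫ exp(3*y)*cos(2*y) dy = exp(3*y)*cos(2*y)/3 + (2/3)·I. Substituting back brings back I: I = exp(3*y)*sin(2*y)/3 - 2*exp(3*y)*cos(2*y)/9 − (4/9)·I.
Solving for I: (1 + 4/9)·I equals the remaining terms, so I = (9/13)·(exp(3*y)*sin(2*y)/3 - 2*exp(3*y)*cos(2*y)/9).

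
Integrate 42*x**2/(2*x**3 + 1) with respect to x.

7*log(2*x**3 + 1) + C

Let u = 2*x**3 + 1, so du = (6*x**2) dx.
Rewriting, the integral becomes 7·∫ 1/u du = 7·log(u).
Substituting back, u = 2*x**3 + 1.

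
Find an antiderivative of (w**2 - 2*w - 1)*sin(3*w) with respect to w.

-w**2*cos(3*w)/3 + 2*w*sin(3*w)/9 + 2*w*cos(3*w)/3 - 2*sin(3*w)/9 + 11*cos(3*w)/27 + C

Use integration by parts with u = w**2 - 2*w - 1, dv = sin(3*w) dw, so v = -cos(3*w)/3.
Apply parts 2 times (tabular method): alternate signs, differentiate u down to 0, integrate dv up.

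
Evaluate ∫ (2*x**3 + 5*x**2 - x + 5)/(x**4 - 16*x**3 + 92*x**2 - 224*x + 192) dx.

Factor the denominator: (x - 6)*(x - 4)**2*(x - 2).
Partial-fraction decomposition: -39/(16*(x - 2)) - 135/(4*(x - 4)) - 209/(4*(x - 4)**2) + 611/(16*(x - 6)).
Integrate each term; A/(x−a) gives A·log|x−a|; A/(x−a)² gives −A/(x−a).

611*log(x - 6)/16 - 135*log(x - 4)/4 - 39*log(x - 2)/16 + 209/(4*x - 16) + C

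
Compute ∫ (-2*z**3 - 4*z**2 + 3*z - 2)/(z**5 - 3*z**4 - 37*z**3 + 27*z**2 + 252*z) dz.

-log(z)/126 - 863*log(z - 7)/3080 + 83*log(z - 3)/504 - 7*log(z + 3)/180 + 25*log(z + 4)/154 + C

Factor the denominator: z*(z - 7)*(z - 3)*(z + 3)*(z + 4).
Partial-fraction decomposition: 25/(154*(z + 4)) - 7/(180*(z + 3)) + 83/(504*(z - 3)) - 863/(3080*(z - 7)) - 1/(126*z).
Integrate each term: A/(z−a) contributes A·log|z−a|.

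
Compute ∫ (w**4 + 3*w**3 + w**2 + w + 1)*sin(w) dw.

-w**4*cos(w) + 4*w**3*sin(w) - 3*w**3*cos(w) + 9*w**2*sin(w) + 11*w**2*cos(w) - 22*w*sin(w) + 17*w*cos(w) - 17*sin(w) - 23*cos(w) + C

Use integration by parts with u = w**4 + 3*w**3 + w**2 + w + 1, dv = sin(w) dw, so v = -cos(w).
Apply parts 4 times (tabular method): alternate signs, differentiate u down to 0, integrate dv up.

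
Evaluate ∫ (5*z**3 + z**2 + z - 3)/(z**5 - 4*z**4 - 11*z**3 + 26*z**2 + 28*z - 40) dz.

Factor the denominator: (z - 5)*(z - 2)*(z - 1)*(z + 2)**2.
Partial-fraction decomposition: -2287/(7056*(z + 2)) + 41/(84*(z + 2)**2) + 1/(9*(z - 1)) - 43/(48*(z - 2)) + 163/(147*(z - 5)).
Integrate each term; A/(z−a) gives A·log|z−a|; A/(z−a)² gives −A/(z−a).

163*log(z - 5)/147 - 43*log(z - 2)/48 + log(z - 1)/9 - 2287*log(z + 2)/7056 - 41/(84*z + 168) + C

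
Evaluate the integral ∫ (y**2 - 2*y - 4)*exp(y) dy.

(y**2 - 4*y)*exp(y) + C

Use integration by parts with u = y**2 - 2*y - 4, dv = exp(y) dy, so v = exp(y).
Apply parts 2 times (tabular method): alternate signs, differentiate u down to 0, integrate dv up.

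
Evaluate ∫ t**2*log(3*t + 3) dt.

t**3*log(3*t + 3)/3 - t**3/9 + t**2/6 - t/3 + log(t + 1)/3 + C

Use integration by parts with u = log(3*t + 3), dv = t**2 dt.
Then du = 3/(3*t + 3) dt and v = t**3/3.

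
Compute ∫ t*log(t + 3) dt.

Use integration by parts with u = log(t + 3), dv = t dt.
Then du = 1/(t + 3) dt and v = t**2/2.

t**2*log(t + 3)/2 - t**2/4 + 3*t/2 - 9*log(t + 3)/2 + C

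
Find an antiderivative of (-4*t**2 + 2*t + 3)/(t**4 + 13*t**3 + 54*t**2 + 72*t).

Factor the denominator: t*(t + 3)*(t + 4)*(t + 6).
Partial-fraction decomposition: 17/(4*(t + 6)) - 69/(8*(t + 4)) + 13/(3*(t + 3)) + 1/(24*t).
Integrate each term: A/(t−a) contributes A·log|t−a|.

log(t)/24 + 13*log(t + 3)/3 - 69*log(t + 4)/8 + 17*log(t + 6)/4 + C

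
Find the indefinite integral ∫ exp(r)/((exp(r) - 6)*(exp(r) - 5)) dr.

log(exp(r) - 6) - log(exp(r) - 5) + C

Let u = e^r, du = e^r dr.
The integral becomes ∫ du/((u-6)(u-5)); decompose into partial fractions.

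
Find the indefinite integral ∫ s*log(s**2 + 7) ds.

s**2*log(s**2 + 7)/2 - s**2/2 + 7*log(s**2 + 7)/2 + C

Let u = s**2 + 7, so du = (2*s) ds.
The integral becomes (1/2)·∫ log(u) du; integrate by parts with u′=log(u), dv′=du.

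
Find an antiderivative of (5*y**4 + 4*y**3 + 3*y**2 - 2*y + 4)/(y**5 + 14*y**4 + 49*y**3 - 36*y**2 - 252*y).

Factor the denominator: y*(y - 2)*(y + 3)*(y + 6)*(y + 7).
Partial-fraction decomposition: 5399/(126*(y + 7)) - 1435/(36*(y + 6)) + 167/(90*(y + 3)) + 31/(180*(y - 2)) - 1/(63*y).
Integrate each term: A/(y−a) contributes A·log|y−a|.

-log(y)/63 + 31*log(y - 2)/180 + 167*log(y + 3)/90 - 1435*log(y + 6)/36 + 5399*log(y + 7)/126 + C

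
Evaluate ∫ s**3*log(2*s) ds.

s**4*(log(s) + log(2))/4 - s**4/16 + C

Use integration by parts with u = log(2*s), dv = s**3 ds.
Then du = 1/s ds and v = s**4/4.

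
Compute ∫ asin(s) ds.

Use integration by parts with u = arcsin(s), dv = ds.
Then du = 1/sqrt(-s**2 + 1) ds.

s*asin(s) + sqrt(-s**2 + 1) + C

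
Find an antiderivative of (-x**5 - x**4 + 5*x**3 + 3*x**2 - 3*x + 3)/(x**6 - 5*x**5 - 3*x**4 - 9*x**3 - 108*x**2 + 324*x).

Factor the denominator: x*(x - 6)*(x - 2)*(x + 3)*(x**2 + 9).
Partial-fraction decomposition: -(98*x + 703)/(585*(x**2 + 9)) - 11/(405*(x + 3)) - 1/(520*(x - 2)) - 2633/(3240*(x - 6)) + 1/(108*x).
Integrate each term; A/(x−a) gives A·log|x−a|; the (Bx+D)/(x²+p²) term gives a log and an atan.

log(x)/108 - 2633*log(x - 6)/3240 - log(x - 2)/520 - 11*log(x + 3)/405 - 49*log(x**2 + 9)/585 - 703*atan(x/3)/1755 + C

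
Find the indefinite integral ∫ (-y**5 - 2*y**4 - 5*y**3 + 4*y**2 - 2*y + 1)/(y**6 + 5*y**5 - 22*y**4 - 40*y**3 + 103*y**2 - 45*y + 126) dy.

-509*log(y - 3)/600 + 91*log(y - 2)/225 + 259*log(y + 3)/1200 - 13931*log(y + 7)/18000 + log(y**2 + 1)/1000 - 17*atan(y)/500 + C

Factor the denominator: (y - 3)*(y - 2)*(y + 3)*(y + 7)*(y**2 + 1).
Partial-fraction decomposition: (y - 17)/(500*(y**2 + 1)) - 13931/(18000*(y + 7)) + 259/(1200*(y + 3)) + 91/(225*(y - 2)) - 509/(600*(y - 3)).
Integrate each term; A/(y−a) gives A·log|y−a|; the (By+D)/(y²+p²) term gives a log and an atan.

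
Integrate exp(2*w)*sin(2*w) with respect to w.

exp(2*w)*sin(2*w)/4 - exp(2*w)*cos(2*w)/4 + C

Let I denote the integral. Integrate by parts with u = sin(2*w), dv = exp(2*w) dw, so v = exp(2*w)/2: I = exp(2*w)*sin(2*w)/2 − ∫ exp(2*w)*cos(2*w) dw.
Apply parts again with u = cos(2*w), dv = exp(2*w) dw: ∫ exp(2*w)*cos(2*w) dw = exp(2*w)*cos(2*w)/2 + I. Substituting back brings back I: I = exp(2*w)*sin(2*w)/2 - exp(2*w)*cos(2*w)/2 − I.
Solving for I: (1 + 1)·I equals the remaining terms, so I = (1/2)·(exp(2*w)*sin(2*w)/2 - exp(2*w)*cos(2*w)/2).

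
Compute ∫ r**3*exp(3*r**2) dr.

(3*r**2 - 1)*exp(3*r**2)/18 + C

Let u = r², du = 2r dr; rewrite as (1/2)∫ u^1·exp(3u) du.
Now integrate by parts 1 time.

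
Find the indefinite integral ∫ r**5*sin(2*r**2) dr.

-r**4*cos(2*r**2)/4 + r**2*sin(2*r**2)/4 + cos(2*r**2)/8 + C

Let u = r², du = 2r dr; rewrite as (1/2)∫ u^2·sin(2u) du.
Now integrate by parts 2 times.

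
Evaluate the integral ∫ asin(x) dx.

x*asin(x) + sqrt(-x**2 + 1) + C

Use integration by parts with u = arcsin(x), dv = dx.
Then du = 1/sqrt(-x**2 + 1) dx.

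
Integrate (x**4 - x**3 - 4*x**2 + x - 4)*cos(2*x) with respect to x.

x**4*sin(2*x)/2 - x**3*sin(2*x)/2 + x**3*cos(2*x) - 7*x**2*sin(2*x)/2 - 3*x**2*cos(2*x)/4 + 5*x*sin(2*x)/4 - 7*x*cos(2*x)/2 - sin(2*x)/4 + 5*cos(2*x)/8 + C

Use integration by parts with u = x**4 - x**3 - 4*x**2 + x - 4, dv = cos(2*x) dx, so v = sin(2*x)/2.
Apply parts 4 times (tabular method): alternate signs, differentiate u down to 0, integrate dv up.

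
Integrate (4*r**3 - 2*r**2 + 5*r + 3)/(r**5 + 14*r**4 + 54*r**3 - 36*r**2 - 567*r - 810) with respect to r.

log(r - 3)/24 - 217*log(r + 3)/36 + 143*log(r + 5)/8 - 107*log(r + 6)/9 - 23/(6*r + 18) + C

Factor the denominator: (r - 3)*(r + 3)**2*(r + 5)*(r + 6).
Partial-fraction decomposition: -107/(9*(r + 6)) + 143/(8*(r + 5)) - 217/(36*(r + 3)) + 23/(6*(r + 3)**2) + 1/(24*(r - 3)).
Integrate each term; A/(r−a) gives A·log|r−a|; A/(r−a)² gives −A/(r−a).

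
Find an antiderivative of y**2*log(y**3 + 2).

y**3*log(y**3 + 2)/3 - y**3/3 + 2*log(y**3 + 2)/3 + C

Let u = y**3 + 2, so du = (3*y**2) dy.
The integral becomes (1/3)·∫ log(u) du; integrate by parts with u′=log(u), dv′=du.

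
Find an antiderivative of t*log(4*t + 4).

t**2*log(4*t + 4)/2 - t**2/4 + t/2 - log(t + 1)/2 + C

Use integration by parts with u = log(4*t + 4), dv = t dt.
Then du = 4/(4*t + 4) dt and v = t**2/2.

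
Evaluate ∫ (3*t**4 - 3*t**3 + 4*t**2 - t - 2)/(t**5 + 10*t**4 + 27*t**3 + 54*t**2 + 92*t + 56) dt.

3*log(t + 1)/10 - 11*log(t + 2)/5 + 2811*log(t + 7)/530 - 107*log(t**2 + 4)/530 + 7*atan(t/2)/530 + C

Factor the denominator: (t + 1)*(t + 2)*(t + 7)*(t**2 + 4).
Partial-fraction decomposition: -(107*t - 7)/(265*(t**2 + 4)) + 2811/(530*(t + 7)) - 11/(5*(t + 2)) + 3/(10*(t + 1)).
Integrate each term; A/(t−a) gives A·log|t−a|; the (Bt+D)/(t²+p²) term gives a log and an atan.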